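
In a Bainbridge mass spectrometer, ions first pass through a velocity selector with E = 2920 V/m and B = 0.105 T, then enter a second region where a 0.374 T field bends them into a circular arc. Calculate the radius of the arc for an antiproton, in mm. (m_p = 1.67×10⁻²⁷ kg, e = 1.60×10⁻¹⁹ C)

The selector passes v = E/B = 2920/0.105 = 2.78×10^4 m/s.
In the deflection region, r = mv/(qB₂) = (1.67×10^-27)(2.78×10^4) / [(1×1.60×10^-19)(0.374)] = 7.76×10^-4 m.

r ≈ 0.776 mm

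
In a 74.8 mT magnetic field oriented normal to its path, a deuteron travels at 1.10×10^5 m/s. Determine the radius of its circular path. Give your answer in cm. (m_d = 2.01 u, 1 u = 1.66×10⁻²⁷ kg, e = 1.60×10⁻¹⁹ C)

The magnetic force provides the centripetal force: qvB = mv²/r, so r = mv/(qB).
r = (3.34×10^-27 kg)(1.10×10^5 m/s) / [(1×1.60×10^-19 C)(0.0748 T)] = 0.0307 m.

r ≈ 3.07 cm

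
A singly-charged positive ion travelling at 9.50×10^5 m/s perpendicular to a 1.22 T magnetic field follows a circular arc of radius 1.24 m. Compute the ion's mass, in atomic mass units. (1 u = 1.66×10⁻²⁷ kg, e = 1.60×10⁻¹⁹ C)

m ≈ 153 u

qvB = mv²/r ⇒ m = qBr/v.
m = (1×1.60×10^-19)(1.22)(1.24) / (9.50×10^5) = 2.55×10^-25 kg = 153 u.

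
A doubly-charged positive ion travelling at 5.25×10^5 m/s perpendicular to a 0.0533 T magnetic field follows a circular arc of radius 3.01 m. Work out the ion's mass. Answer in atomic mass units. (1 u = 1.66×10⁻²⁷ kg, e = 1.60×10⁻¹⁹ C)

qvB = mv²/r ⇒ m = qBr/v.
m = (2×1.60×10^-19)(0.0533)(3.01) / (5.25×10^5) = 9.78×10^-26 kg = 58.9 u.

m ≈ 58.9 u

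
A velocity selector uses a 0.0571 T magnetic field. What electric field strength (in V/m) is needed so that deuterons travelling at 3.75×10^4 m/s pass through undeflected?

E ≈ 2140 V/m

qE = qvB ⇒ E = vB = (3.75×10^4)(0.0571) = 2140 V/m.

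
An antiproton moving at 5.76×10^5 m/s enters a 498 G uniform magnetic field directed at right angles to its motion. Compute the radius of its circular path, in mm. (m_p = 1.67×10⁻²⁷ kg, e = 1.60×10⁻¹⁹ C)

The magnetic force provides the centripetal force: qvB = mv²/r, so r = mv/(qB).
r = (1.67×10^-27 kg)(5.76×10^5 m/s) / [(1×1.60×10^-19 C)(0.0498 T)] = 0.121 m.

r ≈ 121 mm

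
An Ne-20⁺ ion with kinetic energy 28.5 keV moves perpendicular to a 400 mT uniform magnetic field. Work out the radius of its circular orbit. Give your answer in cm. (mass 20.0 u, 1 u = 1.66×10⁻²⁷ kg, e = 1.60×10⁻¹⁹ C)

r ≈ 27.2 cm

Convert the energy: K = 28.5 keV = 4.56×10^-15 J.
v = √(2K/m) = √(2·4.56×10^-15/3.32×10^-26) = 5.24×10^5 m/s.
r = mv/(qB) = (3.32×10^-26)(5.24×10^5) / [(1×1.60×10^-19)(0.400)] = 0.272 m.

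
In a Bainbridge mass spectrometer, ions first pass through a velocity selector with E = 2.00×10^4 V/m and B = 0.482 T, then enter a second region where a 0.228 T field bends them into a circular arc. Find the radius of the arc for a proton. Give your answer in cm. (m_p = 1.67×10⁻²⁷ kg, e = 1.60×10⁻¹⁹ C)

The selector passes v = E/B = 2.00×10^4/0.482 = 4.15×10^4 m/s.
In the deflection region, r = mv/(qB₂) = (1.67×10^-27)(4.15×10^4) / [(1×1.60×10^-19)(0.228)] = 1.90×10^-3 m.

r ≈ 0.190 cm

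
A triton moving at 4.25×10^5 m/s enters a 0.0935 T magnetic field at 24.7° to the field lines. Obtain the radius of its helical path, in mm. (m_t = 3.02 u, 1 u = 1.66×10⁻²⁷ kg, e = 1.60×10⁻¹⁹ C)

Only the perpendicular component v⊥ = v sin24.7° = 1.78×10^5 m/s is bent by the field.
r = m v⊥ /(qB) = (5.01×10^-27)(1.78×10^5) / [(1×1.60×10^-19)(0.0935)] = 0.0595 m.

r ≈ 59.5 mm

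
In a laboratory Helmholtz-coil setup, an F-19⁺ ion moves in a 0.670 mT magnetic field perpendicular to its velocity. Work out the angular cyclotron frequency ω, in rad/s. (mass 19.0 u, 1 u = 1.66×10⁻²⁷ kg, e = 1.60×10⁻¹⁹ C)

ω ≈ 3400 rad/s

ω = qB/m = (1×1.60×10^-19)(6.70×10^-4) / (3.15×10^-26) = 3400 rad/s.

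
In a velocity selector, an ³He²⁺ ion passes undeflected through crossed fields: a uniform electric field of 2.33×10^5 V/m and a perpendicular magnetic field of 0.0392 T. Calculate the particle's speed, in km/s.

v ≈ 5940 km/s

For zero net force, qE = qvB, so v = E/B.
v = (2.33×10^5) / (0.0392) = 5.94×10^6 m/s.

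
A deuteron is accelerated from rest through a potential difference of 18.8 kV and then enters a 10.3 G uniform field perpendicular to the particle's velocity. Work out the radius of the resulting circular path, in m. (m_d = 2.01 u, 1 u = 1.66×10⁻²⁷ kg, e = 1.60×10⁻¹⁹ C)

The kinetic energy gained is K = qV = (1×1.60×10^-19)(1.88×10^4) = 3.01×10^-15 J.
v = √(2K/m) = 1.34×10^6 m/s.
r = mv/(qB) = (3.34×10^-27)(1.34×10^6) / [(1×1.60×10^-19)(1.03×10^-3)] = 27.2 m.

r ≈ 27.2 m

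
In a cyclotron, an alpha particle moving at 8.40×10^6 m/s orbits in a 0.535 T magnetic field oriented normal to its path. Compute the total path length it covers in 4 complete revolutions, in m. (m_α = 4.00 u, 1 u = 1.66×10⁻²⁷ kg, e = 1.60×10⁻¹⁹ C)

L ≈ 8.19 m

r = mv/(qB) = 0.326 m, so one revolution covers 2πr = 2.05 m.
In 4 revolutions: L = 4·2πr = 8.19 m.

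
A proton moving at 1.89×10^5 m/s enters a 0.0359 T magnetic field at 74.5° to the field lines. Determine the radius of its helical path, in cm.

r ≈ 5.30 cm

Only the perpendicular component v⊥ = v sin74.5° = 1.82×10^5 m/s is bent by the field.
r = m v⊥ /(qB) = (1.67×10^-27)(1.82×10^5) / [(1×1.60×10^-19)(0.0359)] = 0.0530 m.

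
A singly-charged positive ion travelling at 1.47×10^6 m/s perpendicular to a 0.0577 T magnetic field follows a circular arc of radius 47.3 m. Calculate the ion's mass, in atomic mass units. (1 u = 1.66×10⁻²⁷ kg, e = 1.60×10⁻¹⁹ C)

qvB = mv²/r ⇒ m = qBr/v.
m = (1×1.60×10^-19)(0.0577)(47.3) / (1.47×10^6) = 2.97×10^-25 kg = 179 u.

m ≈ 179 u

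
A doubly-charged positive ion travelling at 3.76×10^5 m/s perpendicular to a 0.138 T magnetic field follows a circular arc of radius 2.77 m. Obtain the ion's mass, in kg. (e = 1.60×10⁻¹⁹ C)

m ≈ 3.25×10^-25 kg

qvB = mv²/r ⇒ m = qBr/v.
m = (2×1.60×10^-19)(0.138)(2.77) / (3.76×10^5) = 3.25×10^-25 kg.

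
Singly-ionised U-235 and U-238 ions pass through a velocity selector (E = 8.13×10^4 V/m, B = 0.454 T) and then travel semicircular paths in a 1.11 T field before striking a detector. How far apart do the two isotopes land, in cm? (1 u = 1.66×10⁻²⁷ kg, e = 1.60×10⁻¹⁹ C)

Δd ≈ 1.00 cm

Both emerge at v = E/B₁ = 1.79×10^5 m/s.
r = mv/(qB₂), so r₁ = 0.39334 m and r₂ = 0.39836 m, giving Δr = 5.02×10^-3 m.
After a semicircle each ion lands a diameter 2r from the entry slit, so the separation is 2Δr = 0.0100 m.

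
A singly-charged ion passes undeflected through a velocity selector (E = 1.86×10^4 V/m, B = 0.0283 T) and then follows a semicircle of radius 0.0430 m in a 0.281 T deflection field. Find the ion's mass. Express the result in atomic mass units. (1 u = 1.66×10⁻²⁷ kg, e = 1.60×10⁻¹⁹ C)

m ≈ 1.77 u

v = E/B₁ = 6.57×10^5 m/s.
From r = mv/(qB₂), m = qB₂r/v = (1×1.60×10^-19)(0.281)(0.0430) / (6.57×10^5) = 2.94×10^-27 kg.
In atomic mass units: m = 2.94×10^-27 / 1.66×10^-27 = 1.77 u.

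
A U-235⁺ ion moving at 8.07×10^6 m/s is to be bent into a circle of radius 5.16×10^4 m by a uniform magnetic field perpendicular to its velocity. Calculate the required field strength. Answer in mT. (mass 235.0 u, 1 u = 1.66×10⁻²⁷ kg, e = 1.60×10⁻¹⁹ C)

qvB = mv²/r gives B = mv/(qr).
B = (3.90×10^-25)(8.07×10^6) / [(1×1.60×10^-19)(5.16×10^4)] = 3.81×10^-4 T.

B ≈ 0.381 mT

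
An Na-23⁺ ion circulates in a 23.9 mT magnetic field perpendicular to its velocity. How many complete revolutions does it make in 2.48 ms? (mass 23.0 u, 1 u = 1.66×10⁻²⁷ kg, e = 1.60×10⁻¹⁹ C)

T = 2πm/(qB) = 2π(3.818×10^-26) / [(1×1.60×10^-19)(0.0239)] = 6.2733×10^-5 s.
N = t/T = 2.48×10^-3 / 6.2733×10^-5 ≈ 39.53, so 39 complete revolutions.

N = 39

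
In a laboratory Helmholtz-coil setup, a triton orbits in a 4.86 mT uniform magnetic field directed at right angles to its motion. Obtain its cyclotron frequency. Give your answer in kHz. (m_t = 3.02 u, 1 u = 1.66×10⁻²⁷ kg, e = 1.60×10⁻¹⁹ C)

f = qB/(2πm) = (1×1.60×10^-19)(4.86×10^-3) / [2π(5.01×10^-27)] = 2.47×10^4 Hz.

f ≈ 24.7 kHz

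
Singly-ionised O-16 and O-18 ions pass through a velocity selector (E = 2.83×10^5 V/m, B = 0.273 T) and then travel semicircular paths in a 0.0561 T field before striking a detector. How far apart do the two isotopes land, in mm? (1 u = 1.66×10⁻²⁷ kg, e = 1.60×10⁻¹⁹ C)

Δd ≈ 767 mm

Both emerge at v = E/B₁ = 1.04×10^6 m/s.
r = mv/(qB₂), so r₁ = 3.067 m and r₂ = 3.451 m, giving Δr = 0.383 m.
After a semicircle each ion lands a diameter 2r from the entry slit, so the separation is 2Δr = 0.767 m.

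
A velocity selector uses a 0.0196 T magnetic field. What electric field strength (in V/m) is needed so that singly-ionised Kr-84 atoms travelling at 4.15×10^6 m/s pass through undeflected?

E ≈ 8.13×10^4 V/m

qE = qvB ⇒ E = vB = (4.15×10^6)(0.0196) = 8.13×10^4 V/m.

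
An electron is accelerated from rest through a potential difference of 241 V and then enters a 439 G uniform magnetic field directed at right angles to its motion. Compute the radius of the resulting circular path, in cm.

The kinetic energy gained is K = qV = (1×1.60×10^-19)(241) = 3.86×10^-17 J.
v = √(2K/m) = 9.20×10^6 m/s.
r = mv/(qB) = (9.11×10^-31)(9.20×10^6) / [(1×1.60×10^-19)(0.0439)] = 1.19×10^-3 m.

r ≈ 0.119 cm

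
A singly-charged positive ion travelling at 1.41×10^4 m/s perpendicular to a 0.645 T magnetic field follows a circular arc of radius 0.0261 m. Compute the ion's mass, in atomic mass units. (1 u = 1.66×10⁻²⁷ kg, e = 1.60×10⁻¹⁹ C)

qvB = mv²/r ⇒ m = qBr/v.
m = (1×1.60×10^-19)(0.645)(0.0261) / (1.41×10^4) = 1.91×10^-25 kg = 115 u.

m ≈ 115 u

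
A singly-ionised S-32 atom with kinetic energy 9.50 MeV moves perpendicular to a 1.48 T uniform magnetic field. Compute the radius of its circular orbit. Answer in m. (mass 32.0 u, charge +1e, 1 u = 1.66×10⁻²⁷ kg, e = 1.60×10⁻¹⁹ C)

Convert the energy: K = 9.50 MeV = 1.52×10^-12 J.
v = √(2K/m) = √(2·1.52×10^-12/5.31×10^-26) = 7.56×10^6 m/s.
r = mv/(qB) = (5.31×10^-26)(7.56×10^6) / [(1×1.60×10^-19)(1.48)] = 1.70 m.

r ≈ 1.70 m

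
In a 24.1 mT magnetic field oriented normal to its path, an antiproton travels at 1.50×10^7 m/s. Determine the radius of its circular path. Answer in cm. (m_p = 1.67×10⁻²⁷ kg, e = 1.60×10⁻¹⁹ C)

r ≈ 650 cm

The magnetic force provides the centripetal force: qvB = mv²/r, so r = mv/(qB).
r = (1.67×10^-27 kg)(1.50×10^7 m/s) / [(1×1.60×10^-19 C)(0.0241 T)] = 6.50 m.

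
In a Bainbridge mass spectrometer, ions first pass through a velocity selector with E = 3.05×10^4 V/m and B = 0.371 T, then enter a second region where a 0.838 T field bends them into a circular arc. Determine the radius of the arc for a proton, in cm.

r ≈ 0.102 cm

The selector passes v = E/B = 3.05×10^4/0.371 = 8.22×10^4 m/s.
In the deflection region, r = mv/(qB₂) = (1.67×10^-27)(8.22×10^4) / [(1×1.60×10^-19)(0.838)] = 1.02×10^-3 m.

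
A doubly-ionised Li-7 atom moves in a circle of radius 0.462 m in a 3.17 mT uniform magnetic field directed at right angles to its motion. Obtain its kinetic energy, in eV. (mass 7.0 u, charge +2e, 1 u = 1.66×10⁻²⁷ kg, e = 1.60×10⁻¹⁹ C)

K ≈ 59.1 eV

v = qBr/m = (2×1.60×10^-19)(3.17×10^-3)(0.462) / (1.16×10^-26) = 4.03×10^4 m/s.
K = ½mv² = 0.5·(1.16×10^-26)·(4.03×10^4)² = 9.45×10^-18 J = 59.1 eV.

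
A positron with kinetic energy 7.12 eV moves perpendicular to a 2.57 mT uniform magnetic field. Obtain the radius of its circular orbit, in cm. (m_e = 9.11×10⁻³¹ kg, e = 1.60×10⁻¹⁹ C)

r ≈ 0.350 cm

Convert the energy: K = 7.12 eV = 1.14×10^-18 J.
v = √(2K/m) = √(2·1.14×10^-18/9.11×10^-31) = 1.58×10^6 m/s.
r = mv/(qB) = (9.11×10^-31)(1.58×10^6) / [(1×1.60×10^-19)(2.57×10^-3)] = 3.50×10^-3 m.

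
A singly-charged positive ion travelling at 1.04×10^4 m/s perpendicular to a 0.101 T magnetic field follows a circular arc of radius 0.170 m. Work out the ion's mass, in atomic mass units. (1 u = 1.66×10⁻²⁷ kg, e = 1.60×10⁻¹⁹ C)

m ≈ 159 u

qvB = mv²/r ⇒ m = qBr/v.
m = (1×1.60×10^-19)(0.101)(0.170) / (1.04×10^4) = 2.64×10^-25 kg = 159 u.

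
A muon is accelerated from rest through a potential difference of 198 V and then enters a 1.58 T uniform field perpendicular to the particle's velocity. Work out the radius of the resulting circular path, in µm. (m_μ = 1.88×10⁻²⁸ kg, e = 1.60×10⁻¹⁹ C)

r ≈ 432 µm

The kinetic energy gained is K = qV = (1×1.60×10^-19)(198) = 3.17×10^-17 J.
v = √(2K/m) = 5.81×10^5 m/s.
r = mv/(qB) = (1.88×10^-28)(5.81×10^5) / [(1×1.60×10^-19)(1.58)] = 4.32×10^-4 m.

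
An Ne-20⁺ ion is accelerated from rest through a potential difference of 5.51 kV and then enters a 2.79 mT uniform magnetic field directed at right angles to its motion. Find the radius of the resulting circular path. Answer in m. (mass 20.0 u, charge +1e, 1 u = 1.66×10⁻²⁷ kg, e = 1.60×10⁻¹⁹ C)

r ≈ 17.1 m

The kinetic energy gained is K = qV = (1×1.60×10^-19)(5510) = 8.82×10^-16 J.
v = √(2K/m) = 2.30×10^5 m/s.
r = mv/(qB) = (3.32×10^-26)(2.30×10^5) / [(1×1.60×10^-19)(2.79×10^-3)] = 17.1 m.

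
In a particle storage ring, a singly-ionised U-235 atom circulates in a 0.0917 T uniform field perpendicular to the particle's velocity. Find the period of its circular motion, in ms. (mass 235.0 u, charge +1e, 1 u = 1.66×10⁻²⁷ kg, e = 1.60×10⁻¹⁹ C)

T ≈ 0.167 ms

The cyclotron period is independent of speed: T = 2πm/(qB).
T = 2π(3.90×10^-25) / [(1×1.60×10^-19)(0.0917)] = 1.67×10^-4 s.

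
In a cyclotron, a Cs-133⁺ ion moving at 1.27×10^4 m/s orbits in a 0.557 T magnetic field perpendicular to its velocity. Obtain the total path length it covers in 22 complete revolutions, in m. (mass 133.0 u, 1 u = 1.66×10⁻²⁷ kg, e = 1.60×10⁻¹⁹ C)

L ≈ 4.35 m

r = mv/(qB) = 0.0315 m, so one revolution covers 2πr = 0.198 m.
In 22 revolutions: L = 22·2πr = 4.35 m.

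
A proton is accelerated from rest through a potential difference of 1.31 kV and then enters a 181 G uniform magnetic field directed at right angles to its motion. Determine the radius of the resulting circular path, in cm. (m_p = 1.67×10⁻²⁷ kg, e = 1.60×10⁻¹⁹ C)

r ≈ 28.9 cm

The kinetic energy gained is K = qV = (1×1.60×10^-19)(1310) = 2.10×10^-16 J.
v = √(2K/m) = 5.01×10^5 m/s.
r = mv/(qB) = (1.67×10^-27)(5.01×10^5) / [(1×1.60×10^-19)(0.0181)] = 0.289 m.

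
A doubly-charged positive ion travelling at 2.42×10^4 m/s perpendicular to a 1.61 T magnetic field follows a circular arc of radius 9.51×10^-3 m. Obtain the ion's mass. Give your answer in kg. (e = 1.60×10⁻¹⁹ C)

m ≈ 2.02×10^-25 kg

qvB = mv²/r ⇒ m = qBr/v.
m = (2×1.60×10^-19)(1.61)(9.51×10^-3) / (2.42×10^4) = 2.02×10^-25 kg.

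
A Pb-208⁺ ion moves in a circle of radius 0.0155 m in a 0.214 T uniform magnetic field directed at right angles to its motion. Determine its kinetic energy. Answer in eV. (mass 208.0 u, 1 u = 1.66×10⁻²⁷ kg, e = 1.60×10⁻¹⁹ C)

K ≈ 2.55 eV

v = qBr/m = (1×1.60×10^-19)(0.214)(0.0155) / (3.45×10^-25) = 1540 m/s.
K = ½mv² = 0.5·(3.45×10^-25)·(1540)² = 4.08×10^-19 J = 2.55 eV.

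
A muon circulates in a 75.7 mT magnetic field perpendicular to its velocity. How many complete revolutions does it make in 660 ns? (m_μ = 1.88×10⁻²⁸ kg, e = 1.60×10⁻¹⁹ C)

N = 6

T = 2πm/(qB) = 2π(1.88×10^-28) / [(1×1.60×10^-19)(0.0757)] = 9.7526×10^-8 s.
N = t/T = 6.60×10^-7 / 9.7526×10^-8 ≈ 6.77, so 6 complete revolutions.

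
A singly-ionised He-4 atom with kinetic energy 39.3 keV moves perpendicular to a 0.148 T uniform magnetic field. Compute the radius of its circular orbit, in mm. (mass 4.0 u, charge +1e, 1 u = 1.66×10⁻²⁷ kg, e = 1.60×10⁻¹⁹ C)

Convert the energy: K = 39.3 keV = 6.29×10^-15 J.
v = √(2K/m) = √(2·6.29×10^-15/6.64×10^-27) = 1.38×10^6 m/s.
r = mv/(qB) = (6.64×10^-27)(1.38×10^6) / [(1×1.60×10^-19)(0.148)] = 0.386 m.

r ≈ 386 mm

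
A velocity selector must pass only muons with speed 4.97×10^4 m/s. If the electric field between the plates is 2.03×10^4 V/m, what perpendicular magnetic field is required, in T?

B ≈ 0.408 T

qE = qvB ⇒ B = E/v = (2.03×10^4) / (4.97×10^4) = 0.408 T.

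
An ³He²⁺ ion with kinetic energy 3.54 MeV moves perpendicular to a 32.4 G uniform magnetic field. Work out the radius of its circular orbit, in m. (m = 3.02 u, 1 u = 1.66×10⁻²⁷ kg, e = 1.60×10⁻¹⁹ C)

Convert the energy: K = 3.54 MeV = 5.66×10^-13 J.
v = √(2K/m) = √(2·5.66×10^-13/5.01×10^-27) = 1.50×10^7 m/s.
r = mv/(qB) = (5.01×10^-27)(1.50×10^7) / [(2×1.60×10^-19)(3.24×10^-3)] = 72.7 m.

r ≈ 72.7 m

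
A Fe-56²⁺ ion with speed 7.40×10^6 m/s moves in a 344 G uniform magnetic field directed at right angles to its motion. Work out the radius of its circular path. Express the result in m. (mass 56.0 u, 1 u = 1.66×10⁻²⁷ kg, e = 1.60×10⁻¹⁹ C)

r ≈ 62.5 m

The magnetic force provides the centripetal force: qvB = mv²/r, so r = mv/(qB).
r = (9.30×10^-26 kg)(7.40×10^6 m/s) / [(2×1.60×10^-19 C)(0.0344 T)] = 62.5 m.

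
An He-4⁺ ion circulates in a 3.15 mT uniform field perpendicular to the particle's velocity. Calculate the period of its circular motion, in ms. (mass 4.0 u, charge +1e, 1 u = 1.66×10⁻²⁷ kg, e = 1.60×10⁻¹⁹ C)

T ≈ 0.0828 ms

The cyclotron period is independent of speed: T = 2πm/(qB).
T = 2π(6.64×10^-27) / [(1×1.60×10^-19)(3.15×10^-3)] = 8.28×10^-5 s.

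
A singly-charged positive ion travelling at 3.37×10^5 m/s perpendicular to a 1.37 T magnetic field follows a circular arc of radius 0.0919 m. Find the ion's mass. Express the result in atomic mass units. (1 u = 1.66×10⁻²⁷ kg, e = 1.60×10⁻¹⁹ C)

m ≈ 36.0 u

qvB = mv²/r ⇒ m = qBr/v.
m = (1×1.60×10^-19)(1.37)(0.0919) / (3.37×10^5) = 5.98×10^-26 kg = 36.0 u.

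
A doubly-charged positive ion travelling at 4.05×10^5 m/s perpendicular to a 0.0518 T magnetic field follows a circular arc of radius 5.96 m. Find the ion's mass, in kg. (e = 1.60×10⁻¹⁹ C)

m ≈ 2.44×10^-25 kg

qvB = mv²/r ⇒ m = qBr/v.
m = (2×1.60×10^-19)(0.0518)(5.96) / (4.05×10^5) = 2.44×10^-25 kg.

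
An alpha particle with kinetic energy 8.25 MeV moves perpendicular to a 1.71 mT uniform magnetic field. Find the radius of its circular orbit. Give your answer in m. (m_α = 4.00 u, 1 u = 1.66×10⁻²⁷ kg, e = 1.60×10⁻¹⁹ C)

Convert the energy: K = 8.25 MeV = 1.32×10^-12 J.
v = √(2K/m) = √(2·1.32×10^-12/6.64×10^-27) = 1.99×10^7 m/s.
r = mv/(qB) = (6.64×10^-27)(1.99×10^7) / [(2×1.60×10^-19)(1.71×10^-3)] = 242 m.

r ≈ 242 m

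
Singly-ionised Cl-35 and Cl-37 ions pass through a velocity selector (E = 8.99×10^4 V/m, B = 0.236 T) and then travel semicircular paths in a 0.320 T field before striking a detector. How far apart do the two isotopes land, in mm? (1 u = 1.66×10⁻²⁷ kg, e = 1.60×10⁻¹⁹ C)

Δd ≈ 49.4 mm

Both emerge at v = E/B₁ = 3.81×10^5 m/s.
r = mv/(qB₂), so r₁ = 0.4323 m and r₂ = 0.4570 m, giving Δr = 0.0247 m.
After a semicircle each ion lands a diameter 2r from the entry slit, so the separation is 2Δr = 0.0494 m.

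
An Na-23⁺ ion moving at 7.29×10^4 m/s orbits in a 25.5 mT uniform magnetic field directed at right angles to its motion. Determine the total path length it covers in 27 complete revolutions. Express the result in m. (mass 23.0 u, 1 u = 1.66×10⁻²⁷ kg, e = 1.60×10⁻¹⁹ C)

r = mv/(qB) = 0.682 m, so one revolution covers 2πr = 4.29 m.
In 27 revolutions: L = 27·2πr = 116 m.

L ≈ 116 m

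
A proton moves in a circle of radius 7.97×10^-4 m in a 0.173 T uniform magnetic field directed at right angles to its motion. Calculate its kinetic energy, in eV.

v = qBr/m = (1×1.60×10^-19)(0.173)(7.97×10^-4) / (1.67×10^-27) = 1.32×10^4 m/s.
K = ½mv² = 0.5·(1.67×10^-27)·(1.32×10^4)² = 1.46×10^-19 J = 0.911 eV.

K ≈ 0.911 eV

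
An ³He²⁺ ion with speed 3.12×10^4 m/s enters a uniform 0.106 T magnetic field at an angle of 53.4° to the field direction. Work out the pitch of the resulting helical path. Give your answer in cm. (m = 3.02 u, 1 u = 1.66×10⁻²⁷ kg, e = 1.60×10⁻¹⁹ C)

pitch ≈ 1.73 cm

The velocity component along B is v∥ = v cos53.4° = 1.86×10^4 m/s.
The cyclotron period T = 2πm/(qB) = 9.29×10^-7 s is set by m, q, B alone.
Pitch = v∥·T = (1.86×10^4)(9.29×10^-7) = 0.0173 m.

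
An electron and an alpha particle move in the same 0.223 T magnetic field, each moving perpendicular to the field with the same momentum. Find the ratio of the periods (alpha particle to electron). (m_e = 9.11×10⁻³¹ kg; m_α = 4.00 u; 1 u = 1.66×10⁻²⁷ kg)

ratio ≈ 3640

T = 2πm/(qB) is independent of speed, so T₂/T₁ = (m₂/q₂)/(m₁/q₁).
T_{alpha particle}/T_{electron} = (6.64×10^-27/2e) / (9.11×10^-31/1e) = 3640.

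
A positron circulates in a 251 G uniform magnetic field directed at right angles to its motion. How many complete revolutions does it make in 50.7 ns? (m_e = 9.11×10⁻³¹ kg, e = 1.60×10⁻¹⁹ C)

N = 35

T = 2πm/(qB) = 2π(9.11×10^-31) / [(1×1.60×10^-19)(0.0251)] = 1.4253×10^-9 s.
N = t/T = 5.07×10^-8 / 1.4253×10^-9 ≈ 35.57, so 35 complete revolutions.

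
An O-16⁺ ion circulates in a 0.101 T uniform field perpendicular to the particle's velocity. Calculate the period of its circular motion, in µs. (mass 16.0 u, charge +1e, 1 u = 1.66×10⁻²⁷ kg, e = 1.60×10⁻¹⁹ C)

T ≈ 10.3 µs

The cyclotron period is independent of speed: T = 2πm/(qB).
T = 2π(2.66×10^-26) / [(1×1.60×10^-19)(0.101)] = 1.03×10^-5 s.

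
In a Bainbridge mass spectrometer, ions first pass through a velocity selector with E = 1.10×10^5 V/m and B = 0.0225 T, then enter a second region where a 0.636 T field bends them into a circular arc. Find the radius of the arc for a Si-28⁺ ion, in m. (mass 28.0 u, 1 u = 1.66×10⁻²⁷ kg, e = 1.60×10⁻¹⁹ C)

The selector passes v = E/B = 1.10×10^5/0.0225 = 4.89×10^6 m/s.
In the deflection region, r = mv/(qB₂) = (4.65×10^-26)(4.89×10^6) / [(1×1.60×10^-19)(0.636)] = 2.23 m.

r ≈ 2.23 m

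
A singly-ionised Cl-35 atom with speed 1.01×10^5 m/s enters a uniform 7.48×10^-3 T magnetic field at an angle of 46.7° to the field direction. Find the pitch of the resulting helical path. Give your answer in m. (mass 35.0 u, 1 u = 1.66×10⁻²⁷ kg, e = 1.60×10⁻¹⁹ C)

The velocity component along B is v∥ = v cos46.7° = 6.93×10^4 m/s.
The cyclotron period T = 2πm/(qB) = 3.05×10^-4 s is set by m, q, B alone.
Pitch = v∥·T = (6.93×10^4)(3.05×10^-4) = 21.1 m.

pitch ≈ 21.1 m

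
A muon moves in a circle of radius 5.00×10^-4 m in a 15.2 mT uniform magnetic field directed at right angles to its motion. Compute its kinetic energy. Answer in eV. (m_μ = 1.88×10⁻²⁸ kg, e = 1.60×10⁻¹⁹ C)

v = qBr/m = (1×1.60×10^-19)(0.0152)(5.00×10^-4) / (1.88×10^-28) = 6470 m/s.
K = ½mv² = 0.5·(1.88×10^-28)·(6470)² = 3.93×10^-21 J = 0.0246 eV.

K ≈ 0.0246 eV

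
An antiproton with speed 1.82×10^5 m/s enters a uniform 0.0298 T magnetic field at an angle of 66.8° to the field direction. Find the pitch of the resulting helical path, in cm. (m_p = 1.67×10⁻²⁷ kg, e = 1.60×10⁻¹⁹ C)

pitch ≈ 15.8 cm

The velocity component along B is v∥ = v cos66.8° = 7.17×10^4 m/s.
The cyclotron period T = 2πm/(qB) = 2.20×10^-6 s is set by m, q, B alone.
Pitch = v∥·T = (7.17×10^4)(2.20×10^-6) = 0.158 m.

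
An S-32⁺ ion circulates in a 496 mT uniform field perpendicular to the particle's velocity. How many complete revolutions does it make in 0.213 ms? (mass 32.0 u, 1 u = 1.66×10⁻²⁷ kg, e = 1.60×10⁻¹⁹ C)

N = 50

T = 2πm/(qB) = 2π(5.312×10^-26) / [(1×1.60×10^-19)(0.496)] = 4.2057×10^-6 s.
N = t/T = 2.13×10^-4 / 4.2057×10^-6 ≈ 50.65, so 50 complete revolutions.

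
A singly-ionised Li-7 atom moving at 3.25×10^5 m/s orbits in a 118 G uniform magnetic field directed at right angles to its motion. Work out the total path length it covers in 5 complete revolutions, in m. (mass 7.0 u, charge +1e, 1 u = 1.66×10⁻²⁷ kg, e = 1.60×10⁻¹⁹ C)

r = mv/(qB) = 2.00 m, so one revolution covers 2πr = 12.6 m.
In 5 revolutions: L = 5·2πr = 62.8 m.

L ≈ 62.8 m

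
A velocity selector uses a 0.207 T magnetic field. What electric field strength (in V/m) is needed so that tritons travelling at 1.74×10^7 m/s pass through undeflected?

qE = qvB ⇒ E = vB = (1.74×10^7)(0.207) = 3.60×10^6 V/m.

E ≈ 3.60×10^6 V/m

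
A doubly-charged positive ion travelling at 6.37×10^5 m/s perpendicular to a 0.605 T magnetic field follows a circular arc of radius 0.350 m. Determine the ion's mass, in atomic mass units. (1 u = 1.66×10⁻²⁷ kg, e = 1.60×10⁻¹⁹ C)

qvB = mv²/r ⇒ m = qBr/v.
m = (2×1.60×10^-19)(0.605)(0.350) / (6.37×10^5) = 1.06×10^-25 kg = 64.1 u.

m ≈ 64.1 u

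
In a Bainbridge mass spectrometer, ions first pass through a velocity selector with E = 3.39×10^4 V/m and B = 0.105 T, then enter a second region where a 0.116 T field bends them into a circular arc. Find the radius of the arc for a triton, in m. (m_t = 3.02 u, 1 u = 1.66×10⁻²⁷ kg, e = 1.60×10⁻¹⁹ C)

The selector passes v = E/B = 3.39×10^4/0.105 = 3.23×10^5 m/s.
In the deflection region, r = mv/(qB₂) = (5.01×10^-27)(3.23×10^5) / [(1×1.60×10^-19)(0.116)] = 0.0872 m.

r ≈ 0.0872 m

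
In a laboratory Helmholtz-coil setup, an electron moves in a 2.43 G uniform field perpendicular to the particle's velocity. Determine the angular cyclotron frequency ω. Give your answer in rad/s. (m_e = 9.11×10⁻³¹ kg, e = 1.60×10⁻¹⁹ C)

ω ≈ 4.27×10^7 rad/s

ω = qB/m = (1×1.60×10^-19)(2.43×10^-4) / (9.11×10^-31) = 4.27×10^7 rad/s.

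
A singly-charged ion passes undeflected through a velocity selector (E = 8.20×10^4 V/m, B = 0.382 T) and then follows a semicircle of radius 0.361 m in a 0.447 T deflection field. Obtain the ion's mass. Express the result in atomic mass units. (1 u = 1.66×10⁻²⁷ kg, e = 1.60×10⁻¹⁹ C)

m ≈ 72.5 u

v = E/B₁ = 2.15×10^5 m/s.
From r = mv/(qB₂), m = qB₂r/v = (1×1.60×10^-19)(0.447)(0.361) / (2.15×10^5) = 1.20×10^-25 kg.
In atomic mass units: m = 1.20×10^-25 / 1.66×10^-27 = 72.5 u.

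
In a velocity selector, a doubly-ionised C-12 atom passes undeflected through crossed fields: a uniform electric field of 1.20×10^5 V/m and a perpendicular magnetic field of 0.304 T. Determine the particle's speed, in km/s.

For zero net force, qE = qvB, so v = E/B.
v = (1.20×10^5) / (0.304) = 3.95×10^5 m/s.

v ≈ 395 km/s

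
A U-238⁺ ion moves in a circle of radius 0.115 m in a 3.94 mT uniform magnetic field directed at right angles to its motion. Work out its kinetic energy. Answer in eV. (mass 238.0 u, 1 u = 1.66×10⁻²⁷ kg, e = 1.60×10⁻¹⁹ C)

v = qBr/m = (1×1.60×10^-19)(3.94×10^-3)(0.115) / (3.95×10^-25) = 183 m/s.
K = ½mv² = 0.5·(3.95×10^-25)·(183)² = 6.65×10^-21 J = 0.0416 eV.

K ≈ 0.0416 eV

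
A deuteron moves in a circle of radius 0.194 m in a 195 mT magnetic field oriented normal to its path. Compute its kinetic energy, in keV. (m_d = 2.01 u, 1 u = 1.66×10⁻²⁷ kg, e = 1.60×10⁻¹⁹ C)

K ≈ 34.3 keV

v = qBr/m = (1×1.60×10^-19)(0.195)(0.194) / (3.34×10^-27) = 1.81×10^6 m/s.
K = ½mv² = 0.5·(3.34×10^-27)·(1.81×10^6)² = 5.49×10^-15 J = 34.3 keV.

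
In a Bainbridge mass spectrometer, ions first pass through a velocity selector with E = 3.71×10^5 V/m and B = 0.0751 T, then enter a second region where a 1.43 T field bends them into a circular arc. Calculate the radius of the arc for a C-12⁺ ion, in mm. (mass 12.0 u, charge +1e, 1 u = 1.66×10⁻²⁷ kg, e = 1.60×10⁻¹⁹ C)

The selector passes v = E/B = 3.71×10^5/0.0751 = 4.94×10^6 m/s.
In the deflection region, r = mv/(qB₂) = (1.99×10^-26)(4.94×10^6) / [(1×1.60×10^-19)(1.43)] = 0.430 m.

r ≈ 430 mm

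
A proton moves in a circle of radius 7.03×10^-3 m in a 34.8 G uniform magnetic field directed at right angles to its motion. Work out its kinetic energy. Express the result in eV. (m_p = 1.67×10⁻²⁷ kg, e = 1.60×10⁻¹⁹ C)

K ≈ 0.0287 eV

v = qBr/m = (1×1.60×10^-19)(3.48×10^-3)(7.03×10^-3) / (1.67×10^-27) = 2340 m/s.
K = ½mv² = 0.5·(1.67×10^-27)·(2340)² = 4.59×10^-21 J = 0.0287 eV.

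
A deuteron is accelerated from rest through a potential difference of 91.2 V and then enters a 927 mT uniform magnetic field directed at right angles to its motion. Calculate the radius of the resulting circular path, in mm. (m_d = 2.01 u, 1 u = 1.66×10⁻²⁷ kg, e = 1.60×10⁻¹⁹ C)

r ≈ 2.10 mm

The kinetic energy gained is K = qV = (1×1.60×10^-19)(91.2) = 1.46×10^-17 J.
v = √(2K/m) = 9.35×10^4 m/s.
r = mv/(qB) = (3.34×10^-27)(9.35×10^4) / [(1×1.60×10^-19)(0.927)] = 2.10×10^-3 m.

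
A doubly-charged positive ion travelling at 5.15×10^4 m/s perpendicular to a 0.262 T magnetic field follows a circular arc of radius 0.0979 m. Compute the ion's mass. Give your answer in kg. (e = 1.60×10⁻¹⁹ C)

qvB = mv²/r ⇒ m = qBr/v.
m = (2×1.60×10^-19)(0.262)(0.0979) / (5.15×10^4) = 1.59×10^-25 kg.

m ≈ 1.59×10^-25 kg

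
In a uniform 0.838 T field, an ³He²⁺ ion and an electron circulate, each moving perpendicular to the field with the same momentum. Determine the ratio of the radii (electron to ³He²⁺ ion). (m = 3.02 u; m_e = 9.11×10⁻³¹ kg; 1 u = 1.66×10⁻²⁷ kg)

ratio ≈ 2.00

r = p/(qB) ⇒ at equal p, r ∝ 1/q.
r_{electron}/r_{³He²⁺ ion} = 2.00.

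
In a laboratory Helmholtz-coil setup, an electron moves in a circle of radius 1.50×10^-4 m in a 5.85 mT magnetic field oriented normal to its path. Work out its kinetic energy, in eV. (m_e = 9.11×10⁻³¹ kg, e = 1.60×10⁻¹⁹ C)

K ≈ 0.0676 eV

v = qBr/m = (1×1.60×10^-19)(5.85×10^-3)(1.50×10^-4) / (9.11×10^-31) = 1.54×10^5 m/s.
K = ½mv² = 0.5·(9.11×10^-31)·(1.54×10^5)² = 1.08×10^-20 J = 0.0676 eV.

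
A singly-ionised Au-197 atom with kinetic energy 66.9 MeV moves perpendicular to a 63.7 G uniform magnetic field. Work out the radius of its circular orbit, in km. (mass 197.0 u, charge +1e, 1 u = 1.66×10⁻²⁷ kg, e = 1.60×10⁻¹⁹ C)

Convert the energy: K = 66.9 MeV = 1.07×10^-11 J.
v = √(2K/m) = √(2·1.07×10^-11/3.27×10^-25) = 8.09×10^6 m/s.
r = mv/(qB) = (3.27×10^-25)(8.09×10^6) / [(1×1.60×10^-19)(6.37×10^-3)] = 2600 m.

r ≈ 2.60 km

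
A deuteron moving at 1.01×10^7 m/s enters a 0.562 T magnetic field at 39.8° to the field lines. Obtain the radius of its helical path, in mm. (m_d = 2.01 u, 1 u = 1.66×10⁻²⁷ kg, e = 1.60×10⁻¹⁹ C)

Only the perpendicular component v⊥ = v sin39.8° = 6.47×10^6 m/s is bent by the field.
r = m v⊥ /(qB) = (3.34×10^-27)(6.47×10^6) / [(1×1.60×10^-19)(0.562)] = 0.240 m.

r ≈ 240 mm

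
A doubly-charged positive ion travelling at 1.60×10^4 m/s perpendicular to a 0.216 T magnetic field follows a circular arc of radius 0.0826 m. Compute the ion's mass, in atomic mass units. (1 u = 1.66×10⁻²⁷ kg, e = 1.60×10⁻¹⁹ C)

qvB = mv²/r ⇒ m = qBr/v.
m = (2×1.60×10^-19)(0.216)(0.0826) / (1.60×10^4) = 3.57×10^-25 kg = 215 u.

m ≈ 215 u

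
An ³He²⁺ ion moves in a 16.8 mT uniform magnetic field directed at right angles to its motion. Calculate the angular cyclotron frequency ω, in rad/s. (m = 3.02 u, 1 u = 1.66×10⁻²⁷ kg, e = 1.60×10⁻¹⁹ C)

ω = qB/m = (2×1.60×10^-19)(0.0168) / (5.01×10^-27) = 1.07×10^6 rad/s.

ω ≈ 1.07×10^6 rad/s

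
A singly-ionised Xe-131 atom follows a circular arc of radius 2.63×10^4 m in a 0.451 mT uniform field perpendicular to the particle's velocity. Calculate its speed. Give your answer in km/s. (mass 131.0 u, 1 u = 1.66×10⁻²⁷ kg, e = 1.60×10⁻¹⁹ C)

From qvB = mv²/r, v = qBr/m.
v = (1×1.60×10^-19)(4.51×10^-4)(2.63×10^4) / (2.17×10^-25) = 8.73×10^6 m/s.

v ≈ 8730 km/s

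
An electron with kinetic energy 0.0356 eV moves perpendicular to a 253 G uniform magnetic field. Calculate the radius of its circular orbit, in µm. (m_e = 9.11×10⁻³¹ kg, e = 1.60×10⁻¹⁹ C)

Convert the energy: K = 0.0356 eV = 5.70×10^-21 J.
v = √(2K/m) = √(2·5.70×10^-21/9.11×10^-31) = 1.12×10^5 m/s.
r = mv/(qB) = (9.11×10^-31)(1.12×10^5) / [(1×1.60×10^-19)(0.0253)] = 2.52×10^-5 m.

r ≈ 25.2 µm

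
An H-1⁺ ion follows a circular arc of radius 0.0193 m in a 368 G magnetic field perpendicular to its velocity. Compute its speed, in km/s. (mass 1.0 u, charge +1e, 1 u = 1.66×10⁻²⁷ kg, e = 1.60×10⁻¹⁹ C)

v ≈ 68.5 km/s

From qvB = mv²/r, v = qBr/m.
v = (1×1.60×10^-19)(0.0368)(0.0193) / (1.66×10^-27) = 6.85×10^4 m/s.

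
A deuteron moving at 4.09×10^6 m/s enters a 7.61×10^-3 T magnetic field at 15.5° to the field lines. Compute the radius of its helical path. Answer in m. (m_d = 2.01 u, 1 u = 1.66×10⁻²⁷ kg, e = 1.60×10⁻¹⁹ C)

r ≈ 3.00 m

Only the perpendicular component v⊥ = v sin15.5° = 1.09×10^6 m/s is bent by the field.
r = m v⊥ /(qB) = (3.34×10^-27)(1.09×10^6) / [(1×1.60×10^-19)(7.61×10^-3)] = 3.00 m.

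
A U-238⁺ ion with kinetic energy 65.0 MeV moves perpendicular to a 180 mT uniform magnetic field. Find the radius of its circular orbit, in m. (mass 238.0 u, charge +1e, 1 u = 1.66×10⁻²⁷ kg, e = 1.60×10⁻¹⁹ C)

Convert the energy: K = 65.0 MeV = 1.04×10^-11 J.
v = √(2K/m) = √(2·1.04×10^-11/3.95×10^-25) = 7.26×10^6 m/s.
r = mv/(qB) = (3.95×10^-25)(7.26×10^6) / [(1×1.60×10^-19)(0.180)] = 99.5 m.

r ≈ 99.5 m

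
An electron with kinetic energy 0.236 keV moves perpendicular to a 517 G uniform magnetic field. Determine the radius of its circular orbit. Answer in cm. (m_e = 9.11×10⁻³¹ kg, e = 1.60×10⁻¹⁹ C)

Convert the energy: K = 0.236 keV = 3.78×10^-17 J.
v = √(2K/m) = √(2·3.78×10^-17/9.11×10^-31) = 9.10×10^6 m/s.
r = mv/(qB) = (9.11×10^-31)(9.10×10^6) / [(1×1.60×10^-19)(0.0517)] = 1.00×10^-3 m.

r ≈ 0.100 cm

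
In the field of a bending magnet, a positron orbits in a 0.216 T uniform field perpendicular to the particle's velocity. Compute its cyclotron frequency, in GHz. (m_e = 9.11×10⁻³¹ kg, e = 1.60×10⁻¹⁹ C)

f ≈ 6.04 GHz

f = qB/(2πm) = (1×1.60×10^-19)(0.216) / [2π(9.11×10^-31)] = 6.04×10^9 Hz.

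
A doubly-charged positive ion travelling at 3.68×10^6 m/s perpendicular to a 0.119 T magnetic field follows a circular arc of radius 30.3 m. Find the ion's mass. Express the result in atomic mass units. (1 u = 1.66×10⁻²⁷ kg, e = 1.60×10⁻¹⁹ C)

qvB = mv²/r ⇒ m = qBr/v.
m = (2×1.60×10^-19)(0.119)(30.3) / (3.68×10^6) = 3.14×10^-25 kg = 189 u.

m ≈ 189 u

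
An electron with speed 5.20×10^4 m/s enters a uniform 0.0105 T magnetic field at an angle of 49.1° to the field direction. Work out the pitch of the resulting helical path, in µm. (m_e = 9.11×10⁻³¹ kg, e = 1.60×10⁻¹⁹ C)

pitch ≈ 116 µm

The velocity component along B is v∥ = v cos49.1° = 3.40×10^4 m/s.
The cyclotron period T = 2πm/(qB) = 3.41×10^-9 s is set by m, q, B alone.
Pitch = v∥·T = (3.40×10^4)(3.41×10^-9) = 1.16×10^-4 m.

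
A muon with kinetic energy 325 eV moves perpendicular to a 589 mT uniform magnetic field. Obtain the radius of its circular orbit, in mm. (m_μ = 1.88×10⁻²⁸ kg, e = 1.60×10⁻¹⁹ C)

r ≈ 1.48 mm

Convert the energy: K = 325 eV = 5.20×10^-17 J.
v = √(2K/m) = √(2·5.20×10^-17/1.88×10^-28) = 7.44×10^5 m/s.
r = mv/(qB) = (1.88×10^-28)(7.44×10^5) / [(1×1.60×10^-19)(0.589)] = 1.48×10^-3 m.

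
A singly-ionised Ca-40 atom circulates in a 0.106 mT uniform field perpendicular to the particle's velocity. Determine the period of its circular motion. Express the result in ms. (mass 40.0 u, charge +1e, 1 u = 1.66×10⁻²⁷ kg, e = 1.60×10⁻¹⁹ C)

T ≈ 24.6 ms

The cyclotron period is independent of speed: T = 2πm/(qB).
T = 2π(6.64×10^-26) / [(1×1.60×10^-19)(1.06×10^-4)] = 0.0246 s.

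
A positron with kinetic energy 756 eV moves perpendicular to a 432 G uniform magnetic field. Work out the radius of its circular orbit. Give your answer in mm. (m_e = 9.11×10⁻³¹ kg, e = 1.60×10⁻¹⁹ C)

r ≈ 2.15 mm

Convert the energy: K = 756 eV = 1.21×10^-16 J.
v = √(2K/m) = √(2·1.21×10^-16/9.11×10^-31) = 1.63×10^7 m/s.
r = mv/(qB) = (9.11×10^-31)(1.63×10^7) / [(1×1.60×10^-19)(0.0432)] = 2.15×10^-3 m.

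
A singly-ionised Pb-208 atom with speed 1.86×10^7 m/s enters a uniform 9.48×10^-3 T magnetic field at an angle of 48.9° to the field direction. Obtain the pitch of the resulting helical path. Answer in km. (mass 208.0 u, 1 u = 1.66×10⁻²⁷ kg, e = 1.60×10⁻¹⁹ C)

The velocity component along B is v∥ = v cos48.9° = 1.22×10^7 m/s.
The cyclotron period T = 2πm/(qB) = 1.43×10^-3 s is set by m, q, B alone.
Pitch = v∥·T = (1.22×10^7)(1.43×10^-3) = 1.75×10^4 m.

pitch ≈ 17.5 km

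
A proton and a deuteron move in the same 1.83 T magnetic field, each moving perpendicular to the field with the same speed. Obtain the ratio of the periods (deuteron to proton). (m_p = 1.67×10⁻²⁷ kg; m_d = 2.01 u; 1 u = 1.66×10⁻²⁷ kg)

ratio ≈ 2.00

T = 2πm/(qB) is independent of speed, so T₂/T₁ = (m₂/q₂)/(m₁/q₁).
T_{deuteron}/T_{proton} = (3.34×10^-27/1e) / (1.67×10^-27/1e) = 2.00.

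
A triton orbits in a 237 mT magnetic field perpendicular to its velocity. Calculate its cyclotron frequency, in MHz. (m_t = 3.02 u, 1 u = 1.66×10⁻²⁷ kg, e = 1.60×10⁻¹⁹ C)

f ≈ 1.20 MHz

f = qB/(2πm) = (1×1.60×10^-19)(0.237) / [2π(5.01×10^-27)] = 1.20×10^6 Hz.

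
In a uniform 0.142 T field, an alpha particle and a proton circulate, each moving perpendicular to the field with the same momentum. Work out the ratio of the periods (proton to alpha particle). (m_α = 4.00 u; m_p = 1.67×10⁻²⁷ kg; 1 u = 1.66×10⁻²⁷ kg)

ratio ≈ 0.503

T = 2πm/(qB) is independent of speed, so T₂/T₁ = (m₂/q₂)/(m₁/q₁).
T_{proton}/T_{alpha particle} = (1.67×10^-27/1e) / (6.64×10^-27/2e) = 0.503.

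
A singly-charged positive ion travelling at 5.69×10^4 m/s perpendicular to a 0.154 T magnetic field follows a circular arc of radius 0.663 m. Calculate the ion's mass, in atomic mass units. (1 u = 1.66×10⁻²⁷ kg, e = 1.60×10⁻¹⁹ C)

qvB = mv²/r ⇒ m = qBr/v.
m = (1×1.60×10^-19)(0.154)(0.663) / (5.69×10^4) = 2.87×10^-25 kg = 173 u.

m ≈ 173 u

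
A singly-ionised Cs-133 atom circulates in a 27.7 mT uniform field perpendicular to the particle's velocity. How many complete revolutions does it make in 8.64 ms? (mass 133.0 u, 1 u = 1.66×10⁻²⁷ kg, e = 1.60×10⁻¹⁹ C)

T = 2πm/(qB) = 2π(2.2078×10^-25) / [(1×1.60×10^-19)(0.0277)] = 3.1300×10^-4 s.
N = t/T = 8.64×10^-3 / 3.1300×10^-4 ≈ 27.60, so 27 complete revolutions.

N = 27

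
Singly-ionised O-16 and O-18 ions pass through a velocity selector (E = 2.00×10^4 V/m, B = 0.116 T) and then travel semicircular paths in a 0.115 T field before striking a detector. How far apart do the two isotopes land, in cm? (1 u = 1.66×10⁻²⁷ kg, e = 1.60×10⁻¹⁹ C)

Both emerge at v = E/B₁ = 1.72×10^5 m/s.
r = mv/(qB₂), so r₁ = 0.2489 m and r₂ = 0.2800 m, giving Δr = 0.0311 m.
After a semicircle each ion lands a diameter 2r from the entry slit, so the separation is 2Δr = 0.0622 m.

Δd ≈ 6.22 cm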